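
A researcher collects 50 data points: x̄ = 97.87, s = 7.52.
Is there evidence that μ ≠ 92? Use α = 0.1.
One-sample t-test:
H₀: μ = 92
H₁: μ ≠ 92
df = n - 1 = 49
t = (x̄ - μ₀) / (s/√n) = (97.87 - 92) / (7.52/√50) = 5.520
p-value < 0.0001

Since p-value < α = 0.1, we reject H₀.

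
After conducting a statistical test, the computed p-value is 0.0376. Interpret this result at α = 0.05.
Since p = 0.0376 < α = 0.05, reject H₀.
There is sufficient evidence to reject the null hypothesis; the result is statistically significant at the 0.05 level.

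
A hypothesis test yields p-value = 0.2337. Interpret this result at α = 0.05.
Since p = 0.2337 > α = 0.05, fail to reject H₀.
There is insufficient evidence to reject the null hypothesis; the result is not statistically significant at the 0.05 level.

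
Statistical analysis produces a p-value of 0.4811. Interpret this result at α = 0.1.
Since p = 0.4811 > α = 0.1, fail to reject H₀.
There is insufficient evidence to reject the null hypothesis; the result is not statistically significant at the 0.1 level.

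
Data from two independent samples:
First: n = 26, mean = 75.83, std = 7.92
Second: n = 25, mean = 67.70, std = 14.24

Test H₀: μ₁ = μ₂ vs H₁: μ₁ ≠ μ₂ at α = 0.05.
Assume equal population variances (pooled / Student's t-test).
Student's two-sample t-test (equal variances):
H₀: μ₁ = μ₂
H₁: μ₁ ≠ μ₂
df = n₁ + n₂ - 2 = 49
Pooled variance s_p² = [(n₁-1)s₁² + (n₂-1)s₂²] / (n₁ + n₂ - 2) = [(25)(7.92²) + (24)(14.24²)] / 49 = 131.3229
SE = √(s_p²(1/n₁ + 1/n₂)) = √(131.3229 × (1/26 + 1/25)) = 3.2100
t = (x̄₁ - x̄₂) / SE = (75.83 - 67.70) / 3.2100 = 8.13 / 3.2100 = 2.533
p-value = 0.0146

Since p-value < α = 0.05, we reject H₀.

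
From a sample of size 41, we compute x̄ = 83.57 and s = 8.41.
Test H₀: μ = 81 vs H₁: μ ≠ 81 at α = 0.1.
One-sample t-test:
H₀: μ = 81
H₁: μ ≠ 81
df = n - 1 = 40
t = (x̄ - μ₀) / (s/√n) = (83.57 - 81) / (8.41/√41) = 1.957
p-value = 0.0574

Since p-value < α = 0.1, we reject H₀.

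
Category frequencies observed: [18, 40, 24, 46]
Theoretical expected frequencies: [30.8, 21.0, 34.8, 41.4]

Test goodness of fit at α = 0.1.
Chi-square goodness of fit test:
H₀: observed counts match expected distribution
H₁: observed counts differ from expected distribution
df = k - 1 = 3
χ² = Σ(O - E)²/E
   = (18 - 30.8)²/30.8 + (40 - 21.0)²/21.0 + (24 - 34.8)²/34.8 + (46 - 41.4)²/41.4
   = 5.319 + 17.190 + 3.352 + 0.511
   = 26.37
p-value < 0.0001

Since p-value < α = 0.1, we reject H₀.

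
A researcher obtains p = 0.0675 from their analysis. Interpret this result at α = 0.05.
Since p = 0.0675 > α = 0.05, fail to reject H₀.
There is insufficient evidence to reject the null hypothesis; the result is not statistically significant at the 0.05 level.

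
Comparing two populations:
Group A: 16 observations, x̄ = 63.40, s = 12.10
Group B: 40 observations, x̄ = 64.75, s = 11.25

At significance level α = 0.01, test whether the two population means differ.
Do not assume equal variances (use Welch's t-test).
Welch's two-sample t-test:
H₀: μ₁ = μ₂
H₁: μ₁ ≠ μ₂
s₁²/n₁ = 12.10²/16 = 9.1506,  s₂²/n₂ = 11.25²/40 = 3.1641
SE = √(s₁²/n₁ + s₂²/n₂) = √(9.1506 + 3.1641) = 3.5092
df (Welch-Satterthwaite) = (s₁²/n₁ + s₂²/n₂)² / [(s₁²/n₁)²/(n₁-1) + (s₂²/n₂)²/(n₂-1)] ≈ 25.97
t = (x̄₁ - x̄₂) / SE = (63.40 - 64.75) / 3.5092 = -1.35 / 3.5092 = -0.385
p-value = 0.7036

Since p-value > α = 0.01, we fail to reject H₀.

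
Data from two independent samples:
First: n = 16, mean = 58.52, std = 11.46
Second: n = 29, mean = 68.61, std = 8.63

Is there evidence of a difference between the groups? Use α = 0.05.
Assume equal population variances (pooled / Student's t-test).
Student's two-sample t-test (equal variances):
H₀: μ₁ = μ₂
H₁: μ₁ ≠ μ₂
df = n₁ + n₂ - 2 = 43
Pooled variance s_p² = [(n₁-1)s₁² + (n₂-1)s₂²] / (n₁ + n₂ - 2) = [(15)(11.46²) + (28)(8.63²)] / 43 = 94.3099
SE = √(s_p²(1/n₁ + 1/n₂)) = √(94.3099 × (1/16 + 1/29)) = 3.0243
t = (x̄₁ - x̄₂) / SE = (58.52 - 68.61) / 3.0243 = -10.09 / 3.0243 = -3.336
p-value = 0.0018

Since p-value < α = 0.05, we reject H₀.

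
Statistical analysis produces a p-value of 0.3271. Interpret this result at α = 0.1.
Since p = 0.3271 > α = 0.1, fail to reject H₀.
There is insufficient evidence to reject the null hypothesis; the result is not statistically significant at the 0.1 level.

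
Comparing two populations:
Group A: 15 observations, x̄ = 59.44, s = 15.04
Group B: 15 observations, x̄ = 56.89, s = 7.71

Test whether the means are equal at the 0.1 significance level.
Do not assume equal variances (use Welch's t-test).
Welch's two-sample t-test:
H₀: μ₁ = μ₂
H₁: μ₁ ≠ μ₂
s₁²/n₁ = 15.04²/15 = 15.0801,  s₂²/n₂ = 7.71²/15 = 3.9629
SE = √(s₁²/n₁ + s₂²/n₂) = √(15.0801 + 3.9629) = 4.3638
df (Welch-Satterthwaite) = (s₁²/n₁ + s₂²/n₂)² / [(s₁²/n₁)²/(n₁-1) + (s₂²/n₂)²/(n₂-1)] ≈ 20.88
t = (x̄₁ - x̄₂) / SE = (59.44 - 56.89) / 4.3638 = 2.55 / 4.3638 = 0.584
p-value = 0.5652

Since p-value > α = 0.1, we fail to reject H₀.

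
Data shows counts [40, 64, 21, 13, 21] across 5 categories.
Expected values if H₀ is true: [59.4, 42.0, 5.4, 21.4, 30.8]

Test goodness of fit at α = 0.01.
Chi-square goodness of fit test:
H₀: observed counts match expected distribution
H₁: observed counts differ from expected distribution
df = k - 1 = 4
χ² = Σ(O - E)²/E
   = (40 - 59.4)²/59.4 + (64 - 42.0)²/42.0 + (21 - 5.4)²/5.4 + (13 - 21.4)²/21.4 + (21 - 30.8)²/30.8
   = 6.336 + 11.524 + 45.067 + 3.297 + 3.118
   = 69.34
p-value < 0.0001

Since p-value < α = 0.01, we reject H₀.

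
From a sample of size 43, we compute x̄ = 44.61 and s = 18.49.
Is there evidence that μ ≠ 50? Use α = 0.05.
One-sample t-test:
H₀: μ = 50
H₁: μ ≠ 50
df = n - 1 = 42
t = (x̄ - μ₀) / (s/√n) = (44.61 - 50) / (18.49/√43) = -1.912
p-value = 0.0628

Since p-value > α = 0.05, we fail to reject H₀.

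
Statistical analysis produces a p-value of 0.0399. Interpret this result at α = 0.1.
Since p = 0.0399 < α = 0.1, reject H₀.
There is sufficient evidence to reject the null hypothesis; the result is statistically significant at the 0.1 level.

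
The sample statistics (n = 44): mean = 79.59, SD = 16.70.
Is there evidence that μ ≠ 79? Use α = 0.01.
One-sample t-test:
H₀: μ = 79
H₁: μ ≠ 79
df = n - 1 = 43
t = (x̄ - μ₀) / (s/√n) = (79.59 - 79) / (16.70/√44) = 0.234
p-value = 0.8158

Since p-value > α = 0.01, we fail to reject H₀.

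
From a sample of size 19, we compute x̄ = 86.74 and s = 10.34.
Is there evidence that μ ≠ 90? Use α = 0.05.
One-sample t-test:
H₀: μ = 90
H₁: μ ≠ 90
df = n - 1 = 18
t = (x̄ - μ₀) / (s/√n) = (86.74 - 90) / (10.34/√19) = -1.374
p-value = 0.1862

Since p-value > α = 0.05, we fail to reject H₀.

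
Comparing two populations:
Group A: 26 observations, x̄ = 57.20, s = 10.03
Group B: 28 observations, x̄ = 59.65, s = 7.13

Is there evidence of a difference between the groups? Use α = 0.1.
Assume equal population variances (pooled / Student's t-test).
Student's two-sample t-test (equal variances):
H₀: μ₁ = μ₂
H₁: μ₁ ≠ μ₂
df = n₁ + n₂ - 2 = 52
Pooled variance s_p² = [(n₁-1)s₁² + (n₂-1)s₂²] / (n₁ + n₂ - 2) = [(25)(10.03²) + (27)(7.13²)] / 52 = 74.7619
SE = √(s_p²(1/n₁ + 1/n₂)) = √(74.7619 × (1/26 + 1/28)) = 2.3549
t = (x̄₁ - x̄₂) / SE = (57.20 - 59.65) / 2.3549 = -2.45 / 2.3549 = -1.040
p-value = 0.3030

Since p-value > α = 0.1, we fail to reject H₀.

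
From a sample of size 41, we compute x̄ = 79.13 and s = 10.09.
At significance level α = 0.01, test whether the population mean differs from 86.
One-sample t-test:
H₀: μ = 86
H₁: μ ≠ 86
df = n - 1 = 40
t = (x̄ - μ₀) / (s/√n) = (79.13 - 86) / (10.09/√41) = -4.360
p-value = 0.0001

Since p-value < α = 0.01, we reject H₀.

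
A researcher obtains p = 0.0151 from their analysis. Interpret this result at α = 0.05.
Since p = 0.0151 < α = 0.05, reject H₀.
There is sufficient evidence to reject the null hypothesis; the result is statistically significant at the 0.05 level.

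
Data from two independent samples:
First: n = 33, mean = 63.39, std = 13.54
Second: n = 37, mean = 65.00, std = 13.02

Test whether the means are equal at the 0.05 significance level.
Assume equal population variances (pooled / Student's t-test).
Student's two-sample t-test (equal variances):
H₀: μ₁ = μ₂
H₁: μ₁ ≠ μ₂
df = n₁ + n₂ - 2 = 68
Pooled variance s_p² = [(n₁-1)s₁² + (n₂-1)s₂²] / (n₁ + n₂ - 2) = [(32)(13.54²) + (36)(13.02²)] / 68 = 176.0198
SE = √(s_p²(1/n₁ + 1/n₂)) = √(176.0198 × (1/33 + 1/37)) = 3.1767
t = (x̄₁ - x̄₂) / SE = (63.39 - 65.00) / 3.1767 = -1.61 / 3.1767 = -0.507
p-value = 0.6139

Since p-value > α = 0.05, we fail to reject H₀.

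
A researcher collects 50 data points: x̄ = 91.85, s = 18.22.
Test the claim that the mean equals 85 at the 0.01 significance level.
One-sample t-test:
H₀: μ = 85
H₁: μ ≠ 85
df = n - 1 = 49
t = (x̄ - μ₀) / (s/√n) = (91.85 - 85) / (18.22/√50) = 2.658
p-value = 0.0106

Since p-value > α = 0.01, we fail to reject H₀.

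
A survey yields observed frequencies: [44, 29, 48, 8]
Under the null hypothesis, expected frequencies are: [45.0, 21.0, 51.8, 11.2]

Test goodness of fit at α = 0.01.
Chi-square goodness of fit test:
H₀: observed counts match expected distribution
H₁: observed counts differ from expected distribution
df = k - 1 = 3
χ² = Σ(O - E)²/E
   = (44 - 45.0)²/45.0 + (29 - 21.0)²/21.0 + (48 - 51.8)²/51.8 + (8 - 11.2)²/11.2
   = 0.022 + 3.048 + 0.279 + 0.914
   = 4.26
p-value = 0.2344

Since p-value > α = 0.01, we fail to reject H₀.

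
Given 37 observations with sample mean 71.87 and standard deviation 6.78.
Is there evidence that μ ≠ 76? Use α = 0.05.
One-sample t-test:
H₀: μ = 76
H₁: μ ≠ 76
df = n - 1 = 36
t = (x̄ - μ₀) / (s/√n) = (71.87 - 76) / (6.78/√37) = -3.705
p-value = 0.0007

Since p-value < α = 0.05, we reject H₀.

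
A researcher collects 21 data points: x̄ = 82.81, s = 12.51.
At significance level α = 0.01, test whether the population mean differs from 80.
One-sample t-test:
H₀: μ = 80
H₁: μ ≠ 80
df = n - 1 = 20
t = (x̄ - μ₀) / (s/√n) = (82.81 - 80) / (12.51/√21) = 1.029
p-value = 0.3156

Since p-value > α = 0.01, we fail to reject H₀.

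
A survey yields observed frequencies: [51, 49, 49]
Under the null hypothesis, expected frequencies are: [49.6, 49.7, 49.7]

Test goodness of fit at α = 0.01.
Chi-square goodness of fit test:
H₀: observed counts match expected distribution
H₁: observed counts differ from expected distribution
df = k - 1 = 2
χ² = Σ(O - E)²/E
   = (51 - 49.6)²/49.6 + (49 - 49.7)²/49.7 + (49 - 49.7)²/49.7
   = 0.040 + 0.010 + 0.010
   = 0.06
p-value = 0.9708

Since p-value > α = 0.01, we fail to reject H₀.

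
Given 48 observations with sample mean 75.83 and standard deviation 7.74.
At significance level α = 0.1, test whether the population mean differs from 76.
One-sample t-test:
H₀: μ = 76
H₁: μ ≠ 76
df = n - 1 = 47
t = (x̄ - μ₀) / (s/√n) = (75.83 - 76) / (7.74/√48) = -0.152
p-value = 0.8797

Since p-value > α = 0.1, we fail to reject H₀.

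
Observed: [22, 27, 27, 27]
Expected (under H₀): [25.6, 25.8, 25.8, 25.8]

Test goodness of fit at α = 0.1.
Chi-square goodness of fit test:
H₀: observed counts match expected distribution
H₁: observed counts differ from expected distribution
df = k - 1 = 3
χ² = Σ(O - E)²/E
   = (22 - 25.6)²/25.6 + (27 - 25.8)²/25.8 + (27 - 25.8)²/25.8 + (27 - 25.8)²/25.8
   = 0.506 + 0.056 + 0.056 + 0.056
   = 0.67
p-value = 0.8794

Since p-value > α = 0.1, we fail to reject H₀.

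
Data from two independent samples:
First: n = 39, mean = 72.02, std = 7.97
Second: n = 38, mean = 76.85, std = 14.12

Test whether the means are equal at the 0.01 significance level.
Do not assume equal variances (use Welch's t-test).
Welch's two-sample t-test:
H₀: μ₁ = μ₂
H₁: μ₁ ≠ μ₂
s₁²/n₁ = 7.97²/39 = 1.6287,  s₂²/n₂ = 14.12²/38 = 5.2467
SE = √(s₁²/n₁ + s₂²/n₂) = √(1.6287 + 5.2467) = 2.6221
df (Welch-Satterthwaite) = (s₁²/n₁ + s₂²/n₂)² / [(s₁²/n₁)²/(n₁-1) + (s₂²/n₂)²/(n₂-1)] ≈ 58.09
t = (x̄₁ - x̄₂) / SE = (72.02 - 76.85) / 2.6221 = -4.83 / 2.6221 = -1.842
p-value = 0.0706

Since p-value > α = 0.01, we fail to reject H₀.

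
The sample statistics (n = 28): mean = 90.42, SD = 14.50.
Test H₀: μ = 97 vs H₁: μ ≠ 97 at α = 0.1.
One-sample t-test:
H₀: μ = 97
H₁: μ ≠ 97
df = n - 1 = 27
t = (x̄ - μ₀) / (s/√n) = (90.42 - 97) / (14.50/√28) = -2.401
p-value = 0.0235

Since p-value < α = 0.1, we reject H₀.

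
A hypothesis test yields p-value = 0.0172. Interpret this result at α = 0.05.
Since p = 0.0172 < α = 0.05, reject H₀.
There is sufficient evidence to reject the null hypothesis; the result is statistically significant at the 0.05 level.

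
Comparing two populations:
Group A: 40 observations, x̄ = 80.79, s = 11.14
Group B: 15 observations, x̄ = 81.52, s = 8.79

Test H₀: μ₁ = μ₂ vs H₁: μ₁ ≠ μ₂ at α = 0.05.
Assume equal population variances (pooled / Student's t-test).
Student's two-sample t-test (equal variances):
H₀: μ₁ = μ₂
H₁: μ₁ ≠ μ₂
df = n₁ + n₂ - 2 = 53
Pooled variance s_p² = [(n₁-1)s₁² + (n₂-1)s₂²] / (n₁ + n₂ - 2) = [(39)(11.14²) + (14)(8.79²)] / 53 = 111.7280
SE = √(s_p²(1/n₁ + 1/n₂)) = √(111.7280 × (1/40 + 1/15)) = 3.2003
t = (x̄₁ - x̄₂) / SE = (80.79 - 81.52) / 3.2003 = -0.73 / 3.2003 = -0.228
p-value = 0.8204

Since p-value > α = 0.05, we fail to reject H₀.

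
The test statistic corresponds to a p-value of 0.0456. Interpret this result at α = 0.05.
Since p = 0.0456 < α = 0.05, reject H₀.
There is sufficient evidence to reject the null hypothesis; the result is statistically significant at the 0.05 level.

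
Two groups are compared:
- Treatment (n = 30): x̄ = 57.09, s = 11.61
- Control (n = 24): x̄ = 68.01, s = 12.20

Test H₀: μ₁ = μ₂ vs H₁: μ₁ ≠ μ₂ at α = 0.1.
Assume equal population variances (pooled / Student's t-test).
Student's two-sample t-test (equal variances):
H₀: μ₁ = μ₂
H₁: μ₁ ≠ μ₂
df = n₁ + n₂ - 2 = 52
Pooled variance s_p² = [(n₁-1)s₁² + (n₂-1)s₂²] / (n₁ + n₂ - 2) = [(29)(11.61²) + (23)(12.20²)] / 52 = 141.0056
SE = √(s_p²(1/n₁ + 1/n₂)) = √(141.0056 × (1/30 + 1/24)) = 3.2520
t = (x̄₁ - x̄₂) / SE = (57.09 - 68.01) / 3.2520 = -10.92 / 3.2520 = -3.358
p-value = 0.0015

Since p-value < α = 0.1, we reject H₀.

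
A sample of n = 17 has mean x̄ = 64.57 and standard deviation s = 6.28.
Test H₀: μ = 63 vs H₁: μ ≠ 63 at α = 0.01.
One-sample t-test:
H₀: μ = 63
H₁: μ ≠ 63
df = n - 1 = 16
t = (x̄ - μ₀) / (s/√n) = (64.57 - 63) / (6.28/√17) = 1.031
p-value = 0.3180

Since p-value > α = 0.01, we fail to reject H₀.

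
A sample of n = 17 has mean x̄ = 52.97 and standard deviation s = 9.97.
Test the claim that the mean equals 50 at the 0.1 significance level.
One-sample t-test:
H₀: μ = 50
H₁: μ ≠ 50
df = n - 1 = 16
t = (x̄ - μ₀) / (s/√n) = (52.97 - 50) / (9.97/√17) = 1.228
p-value = 0.2371

Since p-value > α = 0.1, we fail to reject H₀.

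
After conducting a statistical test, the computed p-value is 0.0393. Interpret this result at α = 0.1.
Since p = 0.0393 < α = 0.1, reject H₀.
There is sufficient evidence to reject the null hypothesis; the result is statistically significant at the 0.1 level.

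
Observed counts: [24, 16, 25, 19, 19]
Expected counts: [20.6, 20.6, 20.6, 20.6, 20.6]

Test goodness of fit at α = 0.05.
Chi-square goodness of fit test:
H₀: observed counts match expected distribution
H₁: observed counts differ from expected distribution
df = k - 1 = 4
χ² = Σ(O - E)²/E
   = (24 - 20.6)²/20.6 + (16 - 20.6)²/20.6 + (25 - 20.6)²/20.6 + (19 - 20.6)²/20.6 + (19 - 20.6)²/20.6
   = 0.561 + 1.027 + 0.940 + 0.124 + 0.124
   = 2.78
p-value = 0.5959

Since p-value > α = 0.05, we fail to reject H₀.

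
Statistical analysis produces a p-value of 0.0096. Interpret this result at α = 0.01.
Since p = 0.0096 < α = 0.01, reject H₀.
There is sufficient evidence to reject the null hypothesis; the result is statistically significant at the 0.01 level.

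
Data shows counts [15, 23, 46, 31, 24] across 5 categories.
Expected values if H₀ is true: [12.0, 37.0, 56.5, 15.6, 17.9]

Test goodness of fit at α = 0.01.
Chi-square goodness of fit test:
H₀: observed counts match expected distribution
H₁: observed counts differ from expected distribution
df = k - 1 = 4
χ² = Σ(O - E)²/E
   = (15 - 12.0)²/12.0 + (23 - 37.0)²/37.0 + (46 - 56.5)²/56.5 + (31 - 15.6)²/15.6 + (24 - 17.9)²/17.9
   = 0.750 + 5.297 + 1.951 + 15.203 + 2.079
   = 25.28
p-value < 0.0001

Since p-value < α = 0.01, we reject H₀.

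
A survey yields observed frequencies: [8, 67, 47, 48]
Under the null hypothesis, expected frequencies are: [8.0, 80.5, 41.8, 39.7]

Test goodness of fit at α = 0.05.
Chi-square goodness of fit test:
H₀: observed counts match expected distribution
H₁: observed counts differ from expected distribution
df = k - 1 = 3
χ² = Σ(O - E)²/E
   = (8 - 8.0)²/8.0 + (67 - 80.5)²/80.5 + (47 - 41.8)²/41.8 + (48 - 39.7)²/39.7
   = 0.000 + 2.264 + 0.647 + 1.735
   = 4.65
p-value = 0.1996

Since p-value > α = 0.05, we fail to reject H₀.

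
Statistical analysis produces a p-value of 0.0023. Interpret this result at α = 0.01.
Since p = 0.0023 < α = 0.01, reject H₀.
There is sufficient evidence to reject the null hypothesis; the result is statistically significant at the 0.01 level.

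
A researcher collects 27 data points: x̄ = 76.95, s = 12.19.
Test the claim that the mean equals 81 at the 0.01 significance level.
One-sample t-test:
H₀: μ = 81
H₁: μ ≠ 81
df = n - 1 = 26
t = (x̄ - μ₀) / (s/√n) = (76.95 - 81) / (12.19/√27) = -1.726
p-value = 0.0961

Since p-value > α = 0.01, we fail to reject H₀.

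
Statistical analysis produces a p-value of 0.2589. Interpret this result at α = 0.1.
Since p = 0.2589 > α = 0.1, fail to reject H₀.
There is insufficient evidence to reject the null hypothesis; the result is not statistically significant at the 0.1 level.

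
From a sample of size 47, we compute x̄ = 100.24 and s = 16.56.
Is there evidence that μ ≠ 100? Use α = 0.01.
One-sample t-test:
H₀: μ = 100
H₁: μ ≠ 100
df = n - 1 = 46
t = (x̄ - μ₀) / (s/√n) = (100.24 - 100) / (16.56/√47) = 0.099
p-value = 0.9213

Since p-value > α = 0.01, we fail to reject H₀.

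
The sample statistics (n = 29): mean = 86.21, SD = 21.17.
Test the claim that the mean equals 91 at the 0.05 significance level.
One-sample t-test:
H₀: μ = 91
H₁: μ ≠ 91
df = n - 1 = 28
t = (x̄ - μ₀) / (s/√n) = (86.21 - 91) / (21.17/√29) = -1.218
p-value = 0.2332

Since p-value > α = 0.05, we fail to reject H₀.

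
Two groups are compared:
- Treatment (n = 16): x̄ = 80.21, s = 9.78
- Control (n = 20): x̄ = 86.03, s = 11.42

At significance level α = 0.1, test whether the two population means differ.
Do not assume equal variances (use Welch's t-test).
Welch's two-sample t-test:
H₀: μ₁ = μ₂
H₁: μ₁ ≠ μ₂
s₁²/n₁ = 9.78²/16 = 5.9780,  s₂²/n₂ = 11.42²/20 = 6.5208
SE = √(s₁²/n₁ + s₂²/n₂) = √(5.9780 + 6.5208) = 3.5354
df (Welch-Satterthwaite) = (s₁²/n₁ + s₂²/n₂)² / [(s₁²/n₁)²/(n₁-1) + (s₂²/n₂)²/(n₂-1)] ≈ 33.81
t = (x̄₁ - x̄₂) / SE = (80.21 - 86.03) / 3.5354 = -5.82 / 3.5354 = -1.646
p-value = 0.1090

Since p-value > α = 0.1, we fail to reject H₀.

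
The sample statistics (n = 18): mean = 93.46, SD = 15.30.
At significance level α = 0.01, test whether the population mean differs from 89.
One-sample t-test:
H₀: μ = 89
H₁: μ ≠ 89
df = n - 1 = 17
t = (x̄ - μ₀) / (s/√n) = (93.46 - 89) / (15.30/√18) = 1.237
p-value = 0.2330

Since p-value > α = 0.01, we fail to reject H₀.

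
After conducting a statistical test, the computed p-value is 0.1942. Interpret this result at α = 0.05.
Since p = 0.1942 > α = 0.05, fail to reject H₀.
There is insufficient evidence to reject the null hypothesis; the result is not statistically significant at the 0.05 level.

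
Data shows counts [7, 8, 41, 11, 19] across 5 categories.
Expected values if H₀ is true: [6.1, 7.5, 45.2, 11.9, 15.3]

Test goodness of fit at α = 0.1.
Chi-square goodness of fit test:
H₀: observed counts match expected distribution
H₁: observed counts differ from expected distribution
df = k - 1 = 4
χ² = Σ(O - E)²/E
   = (7 - 6.1)²/6.1 + (8 - 7.5)²/7.5 + (41 - 45.2)²/45.2 + (11 - 11.9)²/11.9 + (19 - 15.3)²/15.3
   = 0.133 + 0.033 + 0.390 + 0.068 + 0.895
   = 1.52
p-value = 0.8232

Since p-value > α = 0.1, we fail to reject H₀.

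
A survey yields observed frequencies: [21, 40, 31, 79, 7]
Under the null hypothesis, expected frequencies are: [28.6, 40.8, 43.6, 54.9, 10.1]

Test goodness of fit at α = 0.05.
Chi-square goodness of fit test:
H₀: observed counts match expected distribution
H₁: observed counts differ from expected distribution
df = k - 1 = 4
χ² = Σ(O - E)²/E
   = (21 - 28.6)²/28.6 + (40 - 40.8)²/40.8 + (31 - 43.6)²/43.6 + (79 - 54.9)²/54.9 + (7 - 10.1)²/10.1
   = 2.020 + 0.016 + 3.641 + 10.579 + 0.951
   = 17.21
p-value = 0.0018

Since p-value < α = 0.05, we reject H₀.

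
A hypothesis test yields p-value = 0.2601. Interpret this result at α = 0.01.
Since p = 0.2601 > α = 0.01, fail to reject H₀.
There is insufficient evidence to reject the null hypothesis; the result is not statistically significant at the 0.01 level.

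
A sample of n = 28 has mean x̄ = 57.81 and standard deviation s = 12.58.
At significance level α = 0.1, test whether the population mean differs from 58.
One-sample t-test:
H₀: μ = 58
H₁: μ ≠ 58
df = n - 1 = 27
t = (x̄ - μ₀) / (s/√n) = (57.81 - 58) / (12.58/√28) = -0.080
p-value = 0.9369

Since p-value > α = 0.1, we fail to reject H₀.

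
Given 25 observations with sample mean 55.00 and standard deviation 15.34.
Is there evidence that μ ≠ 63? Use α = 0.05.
One-sample t-test:
H₀: μ = 63
H₁: μ ≠ 63
df = n - 1 = 24
t = (x̄ - μ₀) / (s/√n) = (55.00 - 63) / (15.34/√25) = -2.608
p-value = 0.0154

Since p-value < α = 0.05, we reject H₀.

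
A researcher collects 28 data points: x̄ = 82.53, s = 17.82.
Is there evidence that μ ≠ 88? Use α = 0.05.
One-sample t-test:
H₀: μ = 88
H₁: μ ≠ 88
df = n - 1 = 27
t = (x̄ - μ₀) / (s/√n) = (82.53 - 88) / (17.82/√28) = -1.624
p-value = 0.1159

Since p-value > α = 0.05, we fail to reject H₀.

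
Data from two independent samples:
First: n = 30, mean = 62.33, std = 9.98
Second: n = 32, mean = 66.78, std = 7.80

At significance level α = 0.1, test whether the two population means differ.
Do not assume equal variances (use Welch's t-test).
Welch's two-sample t-test:
H₀: μ₁ = μ₂
H₁: μ₁ ≠ μ₂
s₁²/n₁ = 9.98²/30 = 3.3200,  s₂²/n₂ = 7.80²/32 = 1.9012
SE = √(s₁²/n₁ + s₂²/n₂) = √(3.3200 + 1.9012) = 2.2850
df (Welch-Satterthwaite) = (s₁²/n₁ + s₂²/n₂)² / [(s₁²/n₁)²/(n₁-1) + (s₂²/n₂)²/(n₂-1)] ≈ 54.89
t = (x̄₁ - x̄₂) / SE = (62.33 - 66.78) / 2.2850 = -4.45 / 2.2850 = -1.947
p-value = 0.0566

Since p-value < α = 0.1, we reject H₀.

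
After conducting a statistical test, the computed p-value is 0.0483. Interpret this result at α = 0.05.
Since p = 0.0483 < α = 0.05, reject H₀.
There is sufficient evidence to reject the null hypothesis; the result is statistically significant at the 0.05 level.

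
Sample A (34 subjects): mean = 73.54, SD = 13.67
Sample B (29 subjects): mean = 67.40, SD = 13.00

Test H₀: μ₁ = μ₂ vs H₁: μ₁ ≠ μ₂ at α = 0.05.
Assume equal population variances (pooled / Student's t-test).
Student's two-sample t-test (equal variances):
H₀: μ₁ = μ₂
H₁: μ₁ ≠ μ₂
df = n₁ + n₂ - 2 = 61
Pooled variance s_p² = [(n₁-1)s₁² + (n₂-1)s₂²] / (n₁ + n₂ - 2) = [(33)(13.67²) + (28)(13.00²)] / 61 = 178.6668
SE = √(s_p²(1/n₁ + 1/n₂)) = √(178.6668 × (1/34 + 1/29)) = 3.3787
t = (x̄₁ - x̄₂) / SE = (73.54 - 67.40) / 3.3787 = 6.14 / 3.3787 = 1.817
p-value = 0.0741

Since p-value > α = 0.05, we fail to reject H₀.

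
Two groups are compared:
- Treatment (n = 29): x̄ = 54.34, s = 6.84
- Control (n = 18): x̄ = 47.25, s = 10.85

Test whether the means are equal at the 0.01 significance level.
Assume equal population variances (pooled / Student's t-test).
Student's two-sample t-test (equal variances):
H₀: μ₁ = μ₂
H₁: μ₁ ≠ μ₂
df = n₁ + n₂ - 2 = 45
Pooled variance s_p² = [(n₁-1)s₁² + (n₂-1)s₂²] / (n₁ + n₂ - 2) = [(28)(6.84²) + (17)(10.85²)] / 45 = 73.5840
SE = √(s_p²(1/n₁ + 1/n₂)) = √(73.5840 × (1/29 + 1/18)) = 2.5740
t = (x̄₁ - x̄₂) / SE = (54.34 - 47.25) / 2.5740 = 7.09 / 2.5740 = 2.754
p-value = 0.0085

Since p-value < α = 0.01, we reject H₀.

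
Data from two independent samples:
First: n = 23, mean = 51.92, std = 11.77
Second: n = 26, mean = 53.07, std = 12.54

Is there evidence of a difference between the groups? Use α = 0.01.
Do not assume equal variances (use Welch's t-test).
Welch's two-sample t-test:
H₀: μ₁ = μ₂
H₁: μ₁ ≠ μ₂
s₁²/n₁ = 11.77²/23 = 6.0232,  s₂²/n₂ = 12.54²/26 = 6.0481
SE = √(s₁²/n₁ + s₂²/n₂) = √(6.0232 + 6.0481) = 3.4744
df (Welch-Satterthwaite) = (s₁²/n₁ + s₂²/n₂)² / [(s₁²/n₁)²/(n₁-1) + (s₂²/n₂)²/(n₂-1)] ≈ 46.82
t = (x̄₁ - x̄₂) / SE = (51.92 - 53.07) / 3.4744 = -1.15 / 3.4744 = -0.331
p-value = 0.7421

Since p-value > α = 0.01, we fail to reject H₀.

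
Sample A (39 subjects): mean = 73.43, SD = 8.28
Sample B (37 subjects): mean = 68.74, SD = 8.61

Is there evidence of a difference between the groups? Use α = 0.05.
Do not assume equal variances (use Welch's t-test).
Welch's two-sample t-test:
H₀: μ₁ = μ₂
H₁: μ₁ ≠ μ₂
s₁²/n₁ = 8.28²/39 = 1.7579,  s₂²/n₂ = 8.61²/37 = 2.0036
SE = √(s₁²/n₁ + s₂²/n₂) = √(1.7579 + 2.0036) = 1.9395
df (Welch-Satterthwaite) = (s₁²/n₁ + s₂²/n₂)² / [(s₁²/n₁)²/(n₁-1) + (s₂²/n₂)²/(n₂-1)] ≈ 73.37
t = (x̄₁ - x̄₂) / SE = (73.43 - 68.74) / 1.9395 = 4.69 / 1.9395 = 2.418
p-value = 0.0181

Since p-value < α = 0.05, we reject H₀.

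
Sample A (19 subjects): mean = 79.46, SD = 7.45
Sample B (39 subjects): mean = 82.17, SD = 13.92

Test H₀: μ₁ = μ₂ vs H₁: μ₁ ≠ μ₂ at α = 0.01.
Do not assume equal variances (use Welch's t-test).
Welch's two-sample t-test:
H₀: μ₁ = μ₂
H₁: μ₁ ≠ μ₂
s₁²/n₁ = 7.45²/19 = 2.9212,  s₂²/n₂ = 13.92²/39 = 4.9684
SE = √(s₁²/n₁ + s₂²/n₂) = √(2.9212 + 4.9684) = 2.8088
df (Welch-Satterthwaite) = (s₁²/n₁ + s₂²/n₂)² / [(s₁²/n₁)²/(n₁-1) + (s₂²/n₂)²/(n₂-1)] ≈ 55.39
t = (x̄₁ - x̄₂) / SE = (79.46 - 82.17) / 2.8088 = -2.71 / 2.8088 = -0.965
p-value = 0.3388

Since p-value > α = 0.01, we fail to reject H₀.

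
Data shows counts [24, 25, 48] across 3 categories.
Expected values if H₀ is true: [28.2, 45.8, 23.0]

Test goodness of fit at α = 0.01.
Chi-square goodness of fit test:
H₀: observed counts match expected distribution
H₁: observed counts differ from expected distribution
df = k - 1 = 2
χ² = Σ(O - E)²/E
   = (24 - 28.2)²/28.2 + (25 - 45.8)²/45.8 + (48 - 23.0)²/23.0
   = 0.626 + 9.446 + 27.174
   = 37.25
p-value < 0.0001

Since p-value < α = 0.01, we reject H₀.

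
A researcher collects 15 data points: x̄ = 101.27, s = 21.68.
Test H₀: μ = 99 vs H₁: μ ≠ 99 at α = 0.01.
One-sample t-test:
H₀: μ = 99
H₁: μ ≠ 99
df = n - 1 = 14
t = (x̄ - μ₀) / (s/√n) = (101.27 - 99) / (21.68/√15) = 0.406
p-value = 0.6912

Since p-value > α = 0.01, we fail to reject H₀.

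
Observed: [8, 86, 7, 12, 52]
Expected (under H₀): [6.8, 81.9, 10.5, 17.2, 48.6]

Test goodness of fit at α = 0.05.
Chi-square goodness of fit test:
H₀: observed counts match expected distribution
H₁: observed counts differ from expected distribution
df = k - 1 = 4
χ² = Σ(O - E)²/E
   = (8 - 6.8)²/6.8 + (86 - 81.9)²/81.9 + (7 - 10.5)²/10.5 + (12 - 17.2)²/17.2 + (52 - 48.6)²/48.6
   = 0.212 + 0.205 + 1.167 + 1.572 + 0.238
   = 3.39
p-value = 0.4942

Since p-value > α = 0.05, we fail to reject H₀.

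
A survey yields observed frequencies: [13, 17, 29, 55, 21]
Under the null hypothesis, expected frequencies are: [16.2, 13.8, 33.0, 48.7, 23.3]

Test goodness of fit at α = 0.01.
Chi-square goodness of fit test:
H₀: observed counts match expected distribution
H₁: observed counts differ from expected distribution
df = k - 1 = 4
χ² = Σ(O - E)²/E
   = (13 - 16.2)²/16.2 + (17 - 13.8)²/13.8 + (29 - 33.0)²/33.0 + (55 - 48.7)²/48.7 + (21 - 23.3)²/23.3
   = 0.632 + 0.742 + 0.485 + 0.815 + 0.227
   = 2.90
p-value = 0.5745

Since p-value > α = 0.01, we fail to reject H₀.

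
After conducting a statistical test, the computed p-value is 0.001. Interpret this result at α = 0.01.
Since p = 0.001 < α = 0.01, reject H₀.
There is sufficient evidence to reject the null hypothesis; the result is statistically significant at the 0.01 level.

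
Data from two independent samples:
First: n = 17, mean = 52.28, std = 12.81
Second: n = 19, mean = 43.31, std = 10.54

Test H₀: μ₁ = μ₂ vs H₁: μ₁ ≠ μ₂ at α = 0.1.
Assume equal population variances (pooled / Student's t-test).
Student's two-sample t-test (equal variances):
H₀: μ₁ = μ₂
H₁: μ₁ ≠ μ₂
df = n₁ + n₂ - 2 = 34
Pooled variance s_p² = [(n₁-1)s₁² + (n₂-1)s₂²] / (n₁ + n₂ - 2) = [(16)(12.81²) + (18)(10.54²)] / 34 = 136.0349
SE = √(s_p²(1/n₁ + 1/n₂)) = √(136.0349 × (1/17 + 1/19)) = 3.8938
t = (x̄₁ - x̄₂) / SE = (52.28 - 43.31) / 3.8938 = 8.97 / 3.8938 = 2.304
p-value = 0.0275

Since p-value < α = 0.1, we reject H₀.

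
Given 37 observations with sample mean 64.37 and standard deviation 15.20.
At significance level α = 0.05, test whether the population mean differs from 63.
One-sample t-test:
H₀: μ = 63
H₁: μ ≠ 63
df = n - 1 = 36
t = (x̄ - μ₀) / (s/√n) = (64.37 - 63) / (15.20/√37) = 0.548
p-value = 0.5869

Since p-value > α = 0.05, we fail to reject H₀.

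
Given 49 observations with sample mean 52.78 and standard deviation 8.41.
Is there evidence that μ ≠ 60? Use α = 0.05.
One-sample t-test:
H₀: μ = 60
H₁: μ ≠ 60
df = n - 1 = 48
t = (x̄ - μ₀) / (s/√n) = (52.78 - 60) / (8.41/√49) = -6.010
p-value < 0.0001

Since p-value < α = 0.05, we reject H₀.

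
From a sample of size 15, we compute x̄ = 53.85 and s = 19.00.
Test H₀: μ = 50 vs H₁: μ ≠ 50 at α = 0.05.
One-sample t-test:
H₀: μ = 50
H₁: μ ≠ 50
df = n - 1 = 14
t = (x̄ - μ₀) / (s/√n) = (53.85 - 50) / (19.00/√15) = 0.785
p-value = 0.4457

Since p-value > α = 0.05, we fail to reject H₀.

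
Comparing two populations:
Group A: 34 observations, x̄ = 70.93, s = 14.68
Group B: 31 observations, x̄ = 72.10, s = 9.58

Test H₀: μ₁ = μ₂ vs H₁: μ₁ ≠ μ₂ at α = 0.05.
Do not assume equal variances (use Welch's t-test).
Welch's two-sample t-test:
H₀: μ₁ = μ₂
H₁: μ₁ ≠ μ₂
s₁²/n₁ = 14.68²/34 = 6.3383,  s₂²/n₂ = 9.58²/31 = 2.9605
SE = √(s₁²/n₁ + s₂²/n₂) = √(6.3383 + 2.9605) = 3.0494
df (Welch-Satterthwaite) = (s₁²/n₁ + s₂²/n₂)² / [(s₁²/n₁)²/(n₁-1) + (s₂²/n₂)²/(n₂-1)] ≈ 57.28
t = (x̄₁ - x̄₂) / SE = (70.93 - 72.10) / 3.0494 = -1.17 / 3.0494 = -0.384
p-value = 0.7026

Since p-value > α = 0.05, we fail to reject H₀.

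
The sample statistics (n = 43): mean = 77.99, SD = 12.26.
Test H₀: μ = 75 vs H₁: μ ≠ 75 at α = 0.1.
One-sample t-test:
H₀: μ = 75
H₁: μ ≠ 75
df = n - 1 = 42
t = (x̄ - μ₀) / (s/√n) = (77.99 - 75) / (12.26/√43) = 1.599
p-value = 0.1173

Since p-value > α = 0.1, we fail to reject H₀.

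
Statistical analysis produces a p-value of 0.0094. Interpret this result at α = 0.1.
Since p = 0.0094 < α = 0.1, reject H₀.
There is sufficient evidence to reject the null hypothesis; the result is statistically significant at the 0.1 level.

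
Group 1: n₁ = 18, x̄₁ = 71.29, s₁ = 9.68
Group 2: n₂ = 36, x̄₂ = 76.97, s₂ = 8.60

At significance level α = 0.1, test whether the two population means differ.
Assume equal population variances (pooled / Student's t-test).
Student's two-sample t-test (equal variances):
H₀: μ₁ = μ₂
H₁: μ₁ ≠ μ₂
df = n₁ + n₂ - 2 = 52
Pooled variance s_p² = [(n₁-1)s₁² + (n₂-1)s₂²] / (n₁ + n₂ - 2) = [(17)(9.68²) + (35)(8.60²)] / 52 = 80.4142
SE = √(s_p²(1/n₁ + 1/n₂)) = √(80.4142 × (1/18 + 1/36)) = 2.5887
t = (x̄₁ - x̄₂) / SE = (71.29 - 76.97) / 2.5887 = -5.68 / 2.5887 = -2.194
p-value = 0.0327

Since p-value < α = 0.1, we reject H₀.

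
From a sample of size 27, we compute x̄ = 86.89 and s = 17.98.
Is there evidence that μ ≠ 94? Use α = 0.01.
One-sample t-test:
H₀: μ = 94
H₁: μ ≠ 94
df = n - 1 = 26
t = (x̄ - μ₀) / (s/√n) = (86.89 - 94) / (17.98/√27) = -2.055
p-value = 0.0501

Since p-value > α = 0.01, we fail to reject H₀.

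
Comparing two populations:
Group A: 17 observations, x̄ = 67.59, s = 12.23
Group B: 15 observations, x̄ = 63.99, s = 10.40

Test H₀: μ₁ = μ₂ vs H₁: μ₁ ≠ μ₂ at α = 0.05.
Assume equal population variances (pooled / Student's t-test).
Student's two-sample t-test (equal variances):
H₀: μ₁ = μ₂
H₁: μ₁ ≠ μ₂
df = n₁ + n₂ - 2 = 30
Pooled variance s_p² = [(n₁-1)s₁² + (n₂-1)s₂²] / (n₁ + n₂ - 2) = [(16)(12.23²) + (14)(10.40²)] / 30 = 130.2469
SE = √(s_p²(1/n₁ + 1/n₂)) = √(130.2469 × (1/17 + 1/15)) = 4.0429
t = (x̄₁ - x̄₂) / SE = (67.59 - 63.99) / 4.0429 = 3.60 / 4.0429 = 0.890
p-value = 0.3803

Since p-value > α = 0.05, we fail to reject H₀.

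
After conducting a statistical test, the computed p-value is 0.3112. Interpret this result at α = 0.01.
Since p = 0.3112 > α = 0.01, fail to reject H₀.
There is insufficient evidence to reject the null hypothesis; the result is not statistically significant at the 0.01 level.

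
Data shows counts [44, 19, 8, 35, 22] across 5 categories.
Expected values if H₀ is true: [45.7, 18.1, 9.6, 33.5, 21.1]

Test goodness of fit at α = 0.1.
Chi-square goodness of fit test:
H₀: observed counts match expected distribution
H₁: observed counts differ from expected distribution
df = k - 1 = 4
χ² = Σ(O - E)²/E
   = (44 - 45.7)²/45.7 + (19 - 18.1)²/18.1 + (8 - 9.6)²/9.6 + (35 - 33.5)²/33.5 + (22 - 21.1)²/21.1
   = 0.063 + 0.045 + 0.267 + 0.067 + 0.038
   = 0.48
p-value = 0.9754

Since p-value > α = 0.1, we fail to reject H₀.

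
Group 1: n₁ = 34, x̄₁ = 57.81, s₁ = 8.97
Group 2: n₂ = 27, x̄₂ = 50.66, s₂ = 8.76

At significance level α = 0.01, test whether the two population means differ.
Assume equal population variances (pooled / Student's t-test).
Student's two-sample t-test (equal variances):
H₀: μ₁ = μ₂
H₁: μ₁ ≠ μ₂
df = n₁ + n₂ - 2 = 59
Pooled variance s_p² = [(n₁-1)s₁² + (n₂-1)s₂²] / (n₁ + n₂ - 2) = [(33)(8.97²) + (26)(8.76²)] / 59 = 78.8201
SE = √(s_p²(1/n₁ + 1/n₂)) = √(78.8201 × (1/34 + 1/27)) = 2.2886
t = (x̄₁ - x̄₂) / SE = (57.81 - 50.66) / 2.2886 = 7.15 / 2.2886 = 3.124
p-value = 0.0028

Since p-value < α = 0.01, we reject H₀.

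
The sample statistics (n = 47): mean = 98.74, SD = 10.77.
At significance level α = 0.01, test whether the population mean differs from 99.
One-sample t-test:
H₀: μ = 99
H₁: μ ≠ 99
df = n - 1 = 46
t = (x̄ - μ₀) / (s/√n) = (98.74 - 99) / (10.77/√47) = -0.166
p-value = 0.8693

Since p-value > α = 0.01, we fail to reject H₀.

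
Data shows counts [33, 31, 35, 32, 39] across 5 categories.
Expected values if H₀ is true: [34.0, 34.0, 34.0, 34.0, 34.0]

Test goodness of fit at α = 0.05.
Chi-square goodness of fit test:
H₀: observed counts match expected distribution
H₁: observed counts differ from expected distribution
df = k - 1 = 4
χ² = Σ(O - E)²/E
   = (33 - 34.0)²/34.0 + (31 - 34.0)²/34.0 + (35 - 34.0)²/34.0 + (32 - 34.0)²/34.0 + (39 - 34.0)²/34.0
   = 0.029 + 0.265 + 0.029 + 0.118 + 0.735
   = 1.18
p-value = 0.8820

Since p-value > α = 0.05, we fail to reject H₀.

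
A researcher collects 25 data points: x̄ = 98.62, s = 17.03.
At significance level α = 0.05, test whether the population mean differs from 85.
One-sample t-test:
H₀: μ = 85
H₁: μ ≠ 85
df = n - 1 = 24
t = (x̄ - μ₀) / (s/√n) = (98.62 - 85) / (17.03/√25) = 3.999
p-value = 0.0005

Since p-value < α = 0.05, we reject H₀.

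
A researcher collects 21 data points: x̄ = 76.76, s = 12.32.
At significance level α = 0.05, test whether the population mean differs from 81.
One-sample t-test:
H₀: μ = 81
H₁: μ ≠ 81
df = n - 1 = 20
t = (x̄ - μ₀) / (s/√n) = (76.76 - 81) / (12.32/√21) = -1.577
p-value = 0.1305

Since p-value > α = 0.05, we fail to reject H₀.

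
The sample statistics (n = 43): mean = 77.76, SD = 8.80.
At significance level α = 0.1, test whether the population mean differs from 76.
One-sample t-test:
H₀: μ = 76
H₁: μ ≠ 76
df = n - 1 = 42
t = (x̄ - μ₀) / (s/√n) = (77.76 - 76) / (8.80/√43) = 1.311
p-value = 0.1968

Since p-value > α = 0.1, we fail to reject H₀.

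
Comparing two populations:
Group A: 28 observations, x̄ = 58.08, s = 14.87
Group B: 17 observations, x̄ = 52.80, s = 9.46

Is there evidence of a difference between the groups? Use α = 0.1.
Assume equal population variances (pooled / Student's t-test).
Student's two-sample t-test (equal variances):
H₀: μ₁ = μ₂
H₁: μ₁ ≠ μ₂
df = n₁ + n₂ - 2 = 43
Pooled variance s_p² = [(n₁-1)s₁² + (n₂-1)s₂²] / (n₁ + n₂ - 2) = [(27)(14.87²) + (16)(9.46²)] / 43 = 172.1400
SE = √(s_p²(1/n₁ + 1/n₂)) = √(172.1400 × (1/28 + 1/17)) = 4.0341
t = (x̄₁ - x̄₂) / SE = (58.08 - 52.80) / 4.0341 = 5.28 / 4.0341 = 1.309
p-value = 0.1975

Since p-value > α = 0.1, we fail to reject H₀.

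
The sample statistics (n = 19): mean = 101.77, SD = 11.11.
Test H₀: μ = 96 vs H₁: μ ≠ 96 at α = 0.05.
One-sample t-test:
H₀: μ = 96
H₁: μ ≠ 96
df = n - 1 = 18
t = (x̄ - μ₀) / (s/√n) = (101.77 - 96) / (11.11/√19) = 2.264
p-value = 0.0362

Since p-value < α = 0.05, we reject H₀.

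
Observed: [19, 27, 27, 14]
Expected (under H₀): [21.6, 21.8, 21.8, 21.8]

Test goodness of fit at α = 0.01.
Chi-square goodness of fit test:
H₀: observed counts match expected distribution
H₁: observed counts differ from expected distribution
df = k - 1 = 3
χ² = Σ(O - E)²/E
   = (19 - 21.6)²/21.6 + (27 - 21.8)²/21.8 + (27 - 21.8)²/21.8 + (14 - 21.8)²/21.8
   = 0.313 + 1.240 + 1.240 + 2.791
   = 5.58
p-value = 0.1337

Since p-value > α = 0.01, we fail to reject H₀.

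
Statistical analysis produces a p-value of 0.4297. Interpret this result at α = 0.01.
Since p = 0.4297 > α = 0.01, fail to reject H₀.
There is insufficient evidence to reject the null hypothesis; the result is not statistically significant at the 0.01 level.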